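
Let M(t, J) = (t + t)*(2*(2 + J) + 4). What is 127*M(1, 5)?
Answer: 4572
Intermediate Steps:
M(t, J) = 2*t*(8 + 2*J) (M(t, J) = (2*t)*((4 + 2*J) + 4) = (2*t)*(8 + 2*J) = 2*t*(8 + 2*J))
127*M(1, 5) = 127*(4*1*(4 + 5)) = 127*(4*1*9) = 127*36 = 4572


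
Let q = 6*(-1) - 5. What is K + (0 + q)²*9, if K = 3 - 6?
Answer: 1086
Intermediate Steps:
q = -11 (q = -6 - 5 = -11)
K = -3
K + (0 + q)²*9 = -3 + (0 - 11)²*9 = -3 + (-11)²*9 = -3 + 121*9 = -3 + 1089 = 1086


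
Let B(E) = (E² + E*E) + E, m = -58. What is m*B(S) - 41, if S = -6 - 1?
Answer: -5319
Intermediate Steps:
S = -7
B(E) = E + 2*E² (B(E) = (E² + E²) + E = 2*E² + E = E + 2*E²)
m*B(S) - 41 = -(-406)*(1 + 2*(-7)) - 41 = -(-406)*(1 - 14) - 41 = -(-406)*(-13) - 41 = -58*91 - 41 = -5278 - 41 = -5319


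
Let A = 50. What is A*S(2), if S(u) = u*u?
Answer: 200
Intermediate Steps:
S(u) = u**2
A*S(2) = 50*2**2 = 50*4 = 200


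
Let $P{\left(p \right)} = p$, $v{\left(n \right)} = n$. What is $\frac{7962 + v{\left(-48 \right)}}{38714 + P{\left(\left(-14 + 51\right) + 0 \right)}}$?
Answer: $\frac{2638}{12917} \approx 0.20423$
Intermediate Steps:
$\frac{7962 + v{\left(-48 \right)}}{38714 + P{\left(\left(-14 + 51\right) + 0 \right)}} = \frac{7962 - 48}{38714 + \left(\left(-14 + 51\right) + 0\right)} = \frac{7914}{38714 + \left(37 + 0\right)} = \frac{7914}{38714 + 37} = \frac{7914}{38751} = 7914 \cdot \frac{1}{38751} = \frac{2638}{12917}$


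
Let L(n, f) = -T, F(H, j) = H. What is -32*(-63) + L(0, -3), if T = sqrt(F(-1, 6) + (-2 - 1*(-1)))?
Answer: 2016 - I*sqrt(2) ≈ 2016.0 - 1.4142*I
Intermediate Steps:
T = I*sqrt(2) (T = sqrt(-1 + (-2 - 1*(-1))) = sqrt(-1 + (-2 + 1)) = sqrt(-1 - 1) = sqrt(-2) = I*sqrt(2) ≈ 1.4142*I)
L(n, f) = -I*sqrt(2)
-32*(-63) + L(0, -3) = -32*(-63) - I*sqrt(2) = 2016 - I*sqrt(2)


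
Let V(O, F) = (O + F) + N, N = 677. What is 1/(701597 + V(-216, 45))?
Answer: 1/702103 ≈ 1.4243e-6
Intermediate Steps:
V(O, F) = 677 + F + O (V(O, F) = (O + F) + 677 = (F + O) + 677 = 677 + F + O)
1/(701597 + V(-216, 45)) = 1/(701597 + (677 + 45 - 216)) = 1/(701597 + 506) = 1/702103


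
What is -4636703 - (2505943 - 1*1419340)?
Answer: -5723306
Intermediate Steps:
-4636703 - (2505943 - 1*1419340) = -4636703 - (2505943 - 1419340) = -4636703 - 1*1086603 = -4636703 - 1086603 = -5723306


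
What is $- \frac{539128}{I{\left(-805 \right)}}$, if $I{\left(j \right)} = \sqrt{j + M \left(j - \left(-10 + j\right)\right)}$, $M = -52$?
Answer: $\frac{539128 i \sqrt{53}}{265} \approx 14811.0 i$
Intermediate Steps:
$I{\left(j \right)} = \sqrt{-520 + j}$ ($I{\left(j \right)} = \sqrt{j - 52 \left(j - \left(-10 + j\right)\right)} = \sqrt{j - 520} = \sqrt{-520 + j}$)
$- \frac{539128}{I{\left(-805 \right)}} = - \frac{539128}{\sqrt{-520 - 805}} = - \frac{539128}{\sqrt{-1325}} = - \frac{539128}{5 i \sqrt{53}} = - 539128 \left(- \frac{i \sqrt{53}}{265}\right) = \frac{539128 i \sqrt{53}}{265}$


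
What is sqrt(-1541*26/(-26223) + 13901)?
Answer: sqrt(9560013929547)/26223 ≈ 117.91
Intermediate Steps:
sqrt(-1541*26/(-26223) + 13901) = sqrt(-40066*(-1/26223) + 13901) = sqrt(40066/26223 + 13901) = sqrt(364565989/26223) = sqrt(9560013929547)/26223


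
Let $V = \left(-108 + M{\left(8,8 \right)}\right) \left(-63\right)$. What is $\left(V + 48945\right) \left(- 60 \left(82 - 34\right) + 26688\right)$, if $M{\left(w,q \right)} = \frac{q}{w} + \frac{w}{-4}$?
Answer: $1328772096$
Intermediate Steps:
$M{\left(w,q \right)} = - \frac{w}{4} + \frac{q}{w}$ ($M{\left(w,q \right)} = \frac{q}{w} + w \left(- \frac{1}{4}\right) = \frac{q}{w} - \frac{w}{4} = - \frac{w}{4} + \frac{q}{w}$)
$V = 6867$ ($V = \left(-108 + \left(\left(- \frac{1}{4}\right) 8 + \frac{8}{8}\right)\right) \left(-63\right) = \left(-108 + \left(-2 + 8 \cdot \frac{1}{8}\right)\right) \left(-63\right) = \left(-108 + \left(-2 + 1\right)\right) \left(-63\right) = \left(-108 - 1\right) \left(-63\right) = \left(-109\right) \left(-63\right) = 6867$)
$\left(V + 48945\right) \left(- 60 \left(82 - 34\right) + 26688\right) = \left(6867 + 48945\right) \left(- 60 \left(82 - 34\right) + 26688\right) = 55812 \left(\left(-60\right) 48 + 26688\right) = 55812 \left(-2880 + 26688\right) = 55812 \cdot 23808 = 1328772096$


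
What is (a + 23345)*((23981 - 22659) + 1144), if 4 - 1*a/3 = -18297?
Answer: 192959568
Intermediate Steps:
a = 54903 (a = 12 - 3*(-18297) = 12 + 54891 = 54903)
(a + 23345)*((23981 - 22659) + 1144) = (54903 + 23345)*((23981 - 22659) + 1144) = 78248*(1322 + 1144) = 78248*2466 = 192959568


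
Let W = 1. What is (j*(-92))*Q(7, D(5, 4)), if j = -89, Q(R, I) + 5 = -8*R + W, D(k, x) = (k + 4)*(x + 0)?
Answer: -491280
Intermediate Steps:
D(k, x) = x*(4 + k) (D(k, x) = (4 + k)*x = x*(4 + k))
Q(R, I) = -4 - 8*R (Q(R, I) = -5 + (-8*R + 1) = -5 + (1 - 8*R) = -4 - 8*R)
(j*(-92))*Q(7, D(5, 4)) = (-89*(-92))*(-4 - 8*7) = 8188*(-4 - 56) = 8188*(-60) = -491280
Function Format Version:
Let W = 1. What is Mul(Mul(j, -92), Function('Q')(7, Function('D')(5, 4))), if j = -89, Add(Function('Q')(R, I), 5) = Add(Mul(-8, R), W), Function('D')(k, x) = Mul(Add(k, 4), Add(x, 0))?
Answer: -491280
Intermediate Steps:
Function('D')(k, x) = Mul(x, Add(4, k)) (Function('D')(k, x) = Mul(Add(4, k), x) = Mul(x, Add(4, k)))
Function('Q')(R, I) = Add(-4, Mul(-8, R)) (Function('Q')(R, I) = Add(-5, Add(Mul(-8, R), 1)) = Add(-5, Add(1, Mul(-8, R))) = Add(-4, Mul(-8, R)))
Mul(Mul(j, -92), Function('Q')(7, Function('D')(5, 4))) = Mul(Mul(-89, -92), Add(-4, Mul(-8, 7))) = Mul(8188, Add(-4, -56)) = Mul(8188, -60) = -491280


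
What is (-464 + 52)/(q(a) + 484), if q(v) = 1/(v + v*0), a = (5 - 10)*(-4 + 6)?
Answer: -4120/4839 ≈ -0.85142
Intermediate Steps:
a = -10 (a = -5*2 = -10)
q(v) = 1/v (q(v) = 1/(v + 0) = 1/v)
(-464 + 52)/(q(a) + 484) = (-464 + 52)/(1/(-10) + 484) = -412/(-⅒ + 484) = -412/4839/10 = -412*10/4839 = -4120/4839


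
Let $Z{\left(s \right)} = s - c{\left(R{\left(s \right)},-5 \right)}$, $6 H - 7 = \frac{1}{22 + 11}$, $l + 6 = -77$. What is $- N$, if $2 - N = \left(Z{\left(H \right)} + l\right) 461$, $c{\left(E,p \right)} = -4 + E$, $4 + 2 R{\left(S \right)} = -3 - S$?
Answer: $- \frac{2243819}{66} \approx -33997.0$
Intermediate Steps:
$l = -83$ ($l = -6 - 77 = -83$)
$R{\left(S \right)} = - \frac{7}{2} - \frac{S}{2}$ ($R{\left(S \right)} = -2 + \frac{-3 - S}{2} = -2 - \left(\frac{3}{2} + \frac{S}{2}\right) = - \frac{7}{2} - \frac{S}{2}$)
$H = \frac{116}{99}$ ($H = \frac{7}{6} + \frac{1}{6 \left(22 + 11\right)} = \frac{7}{6} + \frac{1}{6 \cdot 33} = \frac{7}{6} + \frac{1}{6} \cdot \frac{1}{33} = \frac{7}{6} + \frac{1}{198} = \frac{116}{99} \approx 1.1717$)
$Z{\left(s \right)} = \frac{15}{2} + \frac{3 s}{2}$ ($Z{\left(s \right)} = s - \left(-4 - \left(\frac{7}{2} + \frac{s}{2}\right)\right) = s - \left(- \frac{15}{2} - \frac{s}{2}\right) = s + \left(\frac{15}{2} + \frac{s}{2}\right) = \frac{15}{2} + \frac{3 s}{2}$)
$N = \frac{2243819}{66}$ ($N = 2 - \left(\left(\frac{15}{2} + \frac{3}{2} \cdot \frac{116}{99}\right) - 83\right) 461 = 2 - \left(\left(\frac{15}{2} + \frac{58}{33}\right) - 83\right) 461 = 2 - \left(\frac{611}{66} - 83\right) 461 = 2 - \left(- \frac{4867}{66}\right) 461 = 2 - - \frac{2243687}{66} = 2 + \frac{2243687}{66} = \frac{2243819}{66} \approx 33997.0$)
$- N = \left(-1\right) \frac{2243819}{66} = - \frac{2243819}{66}$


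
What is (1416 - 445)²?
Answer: 942841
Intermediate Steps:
(1416 - 445)² = 971² = 942841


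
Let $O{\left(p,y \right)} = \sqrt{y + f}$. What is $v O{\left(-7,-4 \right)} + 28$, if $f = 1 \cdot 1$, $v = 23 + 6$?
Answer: $28 + 29 i \sqrt{3} \approx 28.0 + 50.229 i$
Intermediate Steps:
$v = 29$
$f = 1$
$O{\left(p,y \right)} = \sqrt{1 + y}$ ($O{\left(p,y \right)} = \sqrt{y + 1} = \sqrt{1 + y}$)
$v O{\left(-7,-4 \right)} + 28 = 29 \sqrt{1 - 4} + 28 = 29 \sqrt{-3} + 28 = 29 i \sqrt{3} + 28 = 28 + 29 i \sqrt{3}$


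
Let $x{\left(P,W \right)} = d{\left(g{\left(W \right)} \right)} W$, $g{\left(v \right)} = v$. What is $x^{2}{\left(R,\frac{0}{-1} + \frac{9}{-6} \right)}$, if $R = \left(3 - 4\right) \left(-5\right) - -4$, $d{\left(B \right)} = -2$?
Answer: $9$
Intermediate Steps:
$R = 9$ ($R = \left(-1\right) \left(-5\right) + 4 = 5 + 4 = 9$)
$x{\left(P,W \right)} = - 2 W$
$x^{2}{\left(R,\frac{0}{-1} + \frac{9}{-6} \right)} = \left(- 2 \left(\frac{0}{-1} + \frac{9}{-6}\right)\right)^{2} = \left(- 2 \left(0 \left(-1\right) + 9 \left(- \frac{1}{6}\right)\right)\right)^{2} = \left(- 2 \left(0 - \frac{3}{2}\right)\right)^{2} = \left(\left(-2\right) \left(- \frac{3}{2}\right)\right)^{2} = 3^{2} = 9$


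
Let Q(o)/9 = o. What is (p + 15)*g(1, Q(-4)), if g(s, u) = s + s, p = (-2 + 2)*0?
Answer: 30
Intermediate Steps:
Q(o) = 9*o
p = 0 (p = 0*0 = 0)
g(s, u) = 2*s
(p + 15)*g(1, Q(-4)) = (0 + 15)*(2*1) = 15*2 = 30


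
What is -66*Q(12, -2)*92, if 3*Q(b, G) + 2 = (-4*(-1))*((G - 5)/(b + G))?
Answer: 48576/5 ≈ 9715.2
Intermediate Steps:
Q(b, G) = -⅔ + 4*(-5 + G)/(3*(G + b)) (Q(b, G) = -⅔ + ((-4*(-1))*((G - 5)/(b + G)))/3 = -⅔ + (4*((-5 + G)/(G + b)))/3 = -⅔ + (4*(-5 + G)/(G + b))/3 = -⅔ + 4*(-5 + G)/(3*(G + b)))
-66*Q(12, -2)*92 = -44*(-10 - 2 - 1*12)/(-2 + 12)*92 = -44*(-10 - 2 - 12)/10*92 = -44*(-24)/10*92 = -66*(-8/5)*92 = (528/5)*92 = 48576/5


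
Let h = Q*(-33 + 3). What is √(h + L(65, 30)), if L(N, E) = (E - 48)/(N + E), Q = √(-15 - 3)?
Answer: 3*√(-190 - 90250*I*√2)/95 ≈ 7.9715 - 7.9834*I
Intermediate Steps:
Q = 3*I*√2 (Q = √(-18) = 3*I*√2 ≈ 4.2426*I)
L(N, E) = (-48 + E)/(E + N)
h = -90*I*√2 (h = (3*I*√2)*(-33 + 3) = (3*I*√2)*(-30) = -90*I*√2 ≈ -127.28*I)
√(h + L(65, 30)) = √(-90*I*√2 + (-48 + 30)/(30 + 65)) = √(-90*I*√2 - 18/95) = √(-18/95 - 90*I*√2)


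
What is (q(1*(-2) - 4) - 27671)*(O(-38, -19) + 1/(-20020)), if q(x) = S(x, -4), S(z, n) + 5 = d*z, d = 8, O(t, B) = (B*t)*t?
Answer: 3806981505251/5005 ≈ 7.6064e+8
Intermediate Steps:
O(t, B) = B*t**2
S(z, n) = -5 + 8*z
q(x) = -5 + 8*x
(q(1*(-2) - 4) - 27671)*(O(-38, -19) + 1/(-20020)) = ((-5 + 8*(1*(-2) - 4)) - 27671)*(-19*(-38)**2 + 1/(-20020)) = ((-5 + 8*(-2 - 4)) - 27671)*(-19*1444 - 1/20020) = ((-5 + 8*(-6)) - 27671)*(-27436 - 1/20020) = ((-5 - 48) - 27671)*(-549268721/20020) = (-53 - 27671)*(-549268721/20020) = -27724*(-549268721/20020) = 3806981505251/5005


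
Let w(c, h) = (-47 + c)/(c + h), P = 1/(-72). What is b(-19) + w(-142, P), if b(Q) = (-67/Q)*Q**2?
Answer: 13030033/10225 ≈ 1274.3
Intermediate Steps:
P = -1/72 ≈ -0.013889
w(c, h) = (-47 + c)/(c + h)
b(Q) = -67*Q
b(-19) + w(-142, P) = -67*(-19) + (-47 - 142)/(-142 - 1/72) = 1273 - 189/(-10225/72) = 1273 - 72/10225*(-189) = 1273 + 13608/10225 = 13030033/10225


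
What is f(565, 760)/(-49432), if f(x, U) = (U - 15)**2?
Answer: -555025/49432 ≈ -11.228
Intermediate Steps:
f(x, U) = (-15 + U)**2
f(565, 760)/(-49432) = (-15 + 760)**2/(-49432) = 745**2*(-1/49432) = 555025*(-1/49432) = -555025/49432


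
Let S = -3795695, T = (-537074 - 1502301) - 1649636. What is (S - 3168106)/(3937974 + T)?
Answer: -535677/19151 ≈ -27.971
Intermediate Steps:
T = -3689011 (T = -2039375 - 1649636 = -3689011)
(S - 3168106)/(3937974 + T) = (-3795695 - 3168106)/(3937974 - 3689011) = -6963801/248963 = -6963801*1/248963 = -535677/19151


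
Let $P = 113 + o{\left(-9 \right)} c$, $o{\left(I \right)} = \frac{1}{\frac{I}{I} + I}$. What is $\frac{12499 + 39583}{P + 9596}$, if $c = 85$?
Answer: $\frac{416656}{77587} \approx 5.3702$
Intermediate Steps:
$o{\left(I \right)} = \frac{1}{1 + I}$
$P = \frac{819}{8}$ ($P = 113 + \frac{1}{1 - 9} \cdot 85 = 113 + \frac{1}{-8} \cdot 85 = 113 - \frac{85}{8} = \frac{819}{8} \approx 102.38$)
$\frac{12499 + 39583}{P + 9596} = \frac{12499 + 39583}{\frac{819}{8} + 9596} = \frac{52082}{\frac{77587}{8}} = 52082 \cdot \frac{8}{77587} = \frac{416656}{77587}$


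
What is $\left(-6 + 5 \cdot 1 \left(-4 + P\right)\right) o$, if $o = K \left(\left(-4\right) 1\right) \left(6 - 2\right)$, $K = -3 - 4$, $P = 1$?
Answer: $-2352$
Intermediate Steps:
$K = -7$
$o = 112$ ($o = - 7 \left(\left(-4\right) 1\right) \left(6 - 2\right) = \left(-7\right) \left(-4\right) \left(6 - 2\right) = 28 \cdot 4 = 112$)
$\left(-6 + 5 \cdot 1 \left(-4 + P\right)\right) o = \left(-6 + 5 \cdot 1 \left(-4 + 1\right)\right) 112 = \left(-6 + 5 \cdot 1 \left(-3\right)\right) 112 = \left(-6 + 5 \left(-3\right)\right) 112 = \left(-6 - 15\right) 112 = \left(-21\right) 112 = -2352$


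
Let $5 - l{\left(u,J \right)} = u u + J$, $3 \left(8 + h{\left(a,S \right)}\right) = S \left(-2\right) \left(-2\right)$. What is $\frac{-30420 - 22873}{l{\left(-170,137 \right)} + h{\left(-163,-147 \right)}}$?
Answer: $\frac{53293}{29236} \approx 1.8229$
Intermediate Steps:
$h{\left(a,S \right)} = -8 + \frac{4 S}{3}$ ($h{\left(a,S \right)} = -8 + \frac{S \left(-2\right) \left(-2\right)}{3} = -8 + \frac{- 2 S \left(-2\right)}{3} = -8 + \frac{4 S}{3}$)
$l{\left(u,J \right)} = 5 - J - u^{2}$ ($l{\left(u,J \right)} = 5 - \left(u u + J\right) = 5 - \left(u^{2} + J\right) = 5 - \left(J + u^{2}\right) = 5 - J - u^{2}$)
$\frac{-30420 - 22873}{l{\left(-170,137 \right)} + h{\left(-163,-147 \right)}} = \frac{-30420 - 22873}{\left(5 - 137 - \left(-170\right)^{2}\right) + \left(-8 + \frac{4}{3} \left(-147\right)\right)} = - \frac{53293}{\left(5 - 137 - 28900\right) - 204} = - \frac{53293}{-29032 - 204} = - \frac{53293}{-29236} = \left(-53293\right) \left(- \frac{1}{29236}\right) = \frac{53293}{29236}$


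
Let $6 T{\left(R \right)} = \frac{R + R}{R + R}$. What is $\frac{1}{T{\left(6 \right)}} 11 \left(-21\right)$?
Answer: $-1386$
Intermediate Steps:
$T{\left(R \right)} = \frac{1}{6}$ ($T{\left(R \right)} = \frac{\left(R + R\right) \frac{1}{R + R}}{6} = \frac{2 R \frac{1}{2 R}}{6} = \frac{1}{6} \cdot 1 = \frac{1}{6}$)
$\frac{1}{T{\left(6 \right)}} 11 \left(-21\right) = \frac{1}{\frac{1}{6}} \cdot 11 \left(-21\right) = 6 \cdot 11 \left(-21\right) = 66 \left(-21\right) = -1386$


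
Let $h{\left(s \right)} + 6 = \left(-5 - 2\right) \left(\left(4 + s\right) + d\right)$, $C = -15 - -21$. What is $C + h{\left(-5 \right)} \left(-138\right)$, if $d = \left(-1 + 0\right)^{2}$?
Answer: $834$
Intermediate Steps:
$C = 6$ ($C = -15 + 21 = 6$)
$d = 1$ ($d = \left(-1\right)^{2} = 1$)
$h{\left(s \right)} = -41 - 7 s$ ($h{\left(s \right)} = -6 + \left(-5 - 2\right) \left(\left(4 + s\right) + 1\right) = -6 - 7 \left(5 + s\right) = -6 - \left(35 + 7 s\right) = -41 - 7 s$)
$C + h{\left(-5 \right)} \left(-138\right) = 6 + \left(-41 - -35\right) \left(-138\right) = 6 + \left(-41 + 35\right) \left(-138\right) = 6 - -828 = 6 + 828 = 834$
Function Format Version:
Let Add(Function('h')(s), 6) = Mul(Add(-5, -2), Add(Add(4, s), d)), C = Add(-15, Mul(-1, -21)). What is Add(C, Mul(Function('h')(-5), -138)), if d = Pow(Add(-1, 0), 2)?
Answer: 834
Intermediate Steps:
C = 6 (C = Add(-15, 21) = 6)
d = 1 (d = Pow(-1, 2) = 1)
Function('h')(s) = Add(-41, Mul(-7, s)) (Function('h')(s) = Add(-6, Mul(Add(-5, -2), Add(Add(4, s), 1))) = Add(-6, Mul(-7, Add(5, s))) = Add(-6, Add(-35, Mul(-7, s))) = Add(-41, Mul(-7, s)))
Add(C, Mul(Function('h')(-5), -138)) = Add(6, Mul(Add(-41, Mul(-7, -5)), -138)) = Add(6, Mul(Add(-41, 35), -138)) = Add(6, Mul(-6, -138)) = Add(6, 828) = 834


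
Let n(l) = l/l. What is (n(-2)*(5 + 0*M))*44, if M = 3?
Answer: 220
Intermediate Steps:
n(l) = 1
(n(-2)*(5 + 0*M))*44 = (1*(5 + 0*3))*44 = (1*(5 + 0))*44 = (1*5)*44 = 5*44 = 220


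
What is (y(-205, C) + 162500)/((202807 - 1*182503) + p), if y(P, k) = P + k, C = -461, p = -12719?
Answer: 161834/7585 ≈ 21.336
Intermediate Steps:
(y(-205, C) + 162500)/((202807 - 1*182503) + p) = ((-205 - 461) + 162500)/((202807 - 1*182503) - 12719) = (-666 + 162500)/((202807 - 182503) - 12719) = 161834/(20304 - 12719) = 161834/7585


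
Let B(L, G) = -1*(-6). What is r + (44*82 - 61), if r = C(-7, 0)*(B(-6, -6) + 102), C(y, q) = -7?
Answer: 2791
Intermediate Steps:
B(L, G) = 6
r = -756 (r = -7*(6 + 102) = -7*108 = -756)
r + (44*82 - 61) = -756 + (44*82 - 61) = -756 + (3608 - 61) = -756 + 3547 = 2791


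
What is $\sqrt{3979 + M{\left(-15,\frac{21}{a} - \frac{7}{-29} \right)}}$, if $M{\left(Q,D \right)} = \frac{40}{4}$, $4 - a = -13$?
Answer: $\sqrt{3989} \approx 63.159$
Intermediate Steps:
$a = 17$ ($a = 4 - -13 = 4 + 13 = 17$)
$M{\left(Q,D \right)} = 10$ ($M{\left(Q,D \right)} = 40 \cdot \frac{1}{4} = 10$)
$\sqrt{3979 + M{\left(-15,\frac{21}{a} - \frac{7}{-29} \right)}} = \sqrt{3979 + 10} = \sqrt{3989}$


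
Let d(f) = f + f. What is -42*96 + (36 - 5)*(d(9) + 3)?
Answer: -3381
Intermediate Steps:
d(f) = 2*f
-42*96 + (36 - 5)*(d(9) + 3) = -42*96 + (36 - 5)*(2*9 + 3) = -4032 + 31*(18 + 3) = -4032 + 31*21 = -4032 + 651 = -3381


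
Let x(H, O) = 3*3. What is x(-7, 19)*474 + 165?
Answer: 4431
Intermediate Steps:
x(H, O) = 9
x(-7, 19)*474 + 165 = 9*474 + 165 = 4266 + 165 = 4431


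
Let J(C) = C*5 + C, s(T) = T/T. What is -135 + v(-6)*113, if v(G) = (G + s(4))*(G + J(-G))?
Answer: -17085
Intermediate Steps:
s(T) = 1
J(C) = 6*C (J(C) = 5*C + C = 6*C)
v(G) = -5*G*(1 + G) (v(G) = (G + 1)*(G + 6*(-G)) = (1 + G)*(G - 6*G) = (1 + G)*(-5*G) = -5*G*(1 + G))
-135 + v(-6)*113 = -135 + (5*(-6)*(-1 - 1*(-6)))*113 = -135 + (5*(-6)*(-1 + 6))*113 = -135 + (5*(-6)*5)*113 = -135 - 150*113 = -135 - 16950 = -17085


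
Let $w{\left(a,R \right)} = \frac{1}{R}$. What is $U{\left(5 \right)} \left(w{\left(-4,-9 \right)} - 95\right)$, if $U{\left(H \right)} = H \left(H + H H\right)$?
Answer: $- \frac{42800}{3} \approx -14267.0$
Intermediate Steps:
$U{\left(H \right)} = H \left(H + H^{2}\right)$
$U{\left(5 \right)} \left(w{\left(-4,-9 \right)} - 95\right) = 5^{2} \left(1 + 5\right) \left(\frac{1}{-9} - 95\right) = 25 \cdot 6 \left(- \frac{1}{9} - 95\right) = 150 \left(- \frac{856}{9}\right) = - \frac{42800}{3}$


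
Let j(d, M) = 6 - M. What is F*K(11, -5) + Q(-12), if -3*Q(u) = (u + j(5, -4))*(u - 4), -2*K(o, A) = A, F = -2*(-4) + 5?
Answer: 131/6 ≈ 21.833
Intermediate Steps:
F = 13 (F = 8 + 5 = 13)
K(o, A) = -A/2
Q(u) = -(-4 + u)*(10 + u)/3 (Q(u) = -(u + (6 - 1*(-4)))*(u - 4)/3 = -(u + (6 + 4))*(-4 + u)/3 = -(u + 10)*(-4 + u)/3 = -(10 + u)*(-4 + u)/3 = -(-4 + u)*(10 + u)/3)
F*K(11, -5) + Q(-12) = 13*(-½*(-5)) + (40/3 - 2*(-12) - ⅓*(-12)²) = 13*(5/2) + (40/3 + 24 - ⅓*144) = 65/2 + (40/3 + 24 - 48) = 65/2 - 32/3 = 131/6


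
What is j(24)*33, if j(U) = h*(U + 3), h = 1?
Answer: 891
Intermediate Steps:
j(U) = 3 + U (j(U) = 1*(U + 3) = 1*(3 + U) = 3 + U)
j(24)*33 = (3 + 24)*33 = 27*33 = 891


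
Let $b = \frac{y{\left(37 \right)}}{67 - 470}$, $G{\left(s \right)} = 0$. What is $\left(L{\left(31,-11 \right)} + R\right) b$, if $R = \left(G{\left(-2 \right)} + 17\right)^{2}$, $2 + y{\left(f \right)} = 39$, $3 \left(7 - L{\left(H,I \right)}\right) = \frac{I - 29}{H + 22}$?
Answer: $- \frac{1742848}{64077} \approx -27.199$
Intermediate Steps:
$L{\left(H,I \right)} = 7 - \frac{-29 + I}{3 \left(22 + H\right)}$ ($L{\left(H,I \right)} = 7 - \frac{\left(I - 29\right) \frac{1}{H + 22}}{3} = 7 - \frac{\left(-29 + I\right) \frac{1}{22 + H}}{3} = 7 - \frac{\frac{1}{22 + H} \left(-29 + I\right)}{3} = 7 - \frac{-29 + I}{3 \left(22 + H\right)}$)
$y{\left(f \right)} = 37$ ($y{\left(f \right)} = -2 + 39 = 37$)
$R = 289$ ($R = \left(0 + 17\right)^{2} = 17^{2} = 289$)
$b = - \frac{37}{403}$ ($b = \frac{37}{67 - 470} = \frac{37}{-403} = 37 \left(- \frac{1}{403}\right) = - \frac{37}{403} \approx -0.091811$)
$\left(L{\left(31,-11 \right)} + R\right) b = \left(\frac{491 - -11 + 21 \cdot 31}{3 \left(22 + 31\right)} + 289\right) \left(- \frac{37}{403}\right) = \left(\frac{491 + 11 + 651}{3 \cdot 53} + 289\right) \left(- \frac{37}{403}\right) = \left(\frac{1}{3} \cdot \frac{1}{53} \cdot 1153 + 289\right) \left(- \frac{37}{403}\right) = \left(\frac{1153}{159} + 289\right) \left(- \frac{37}{403}\right) = \frac{47104}{159} \left(- \frac{37}{403}\right) = - \frac{1742848}{64077}$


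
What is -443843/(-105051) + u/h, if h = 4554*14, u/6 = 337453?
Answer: 13388683607/372090642 ≈ 35.982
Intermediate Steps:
u = 2024718 (u = 6*337453 = 2024718)
h = 63756
-443843/(-105051) + u/h = -443843/(-105051) + 2024718/63756 = -443843*(-1/105051) + 2024718*(1/63756) = 443843/105051 + 337453/10626 = 13388683607/372090642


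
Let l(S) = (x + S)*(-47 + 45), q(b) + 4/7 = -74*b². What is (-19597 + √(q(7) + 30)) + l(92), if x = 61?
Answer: -19903 + 2*I*√44058/7 ≈ -19903.0 + 59.971*I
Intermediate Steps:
q(b) = -4/7 - 74*b²
l(S) = -122 - 2*S (l(S) = (61 + S)*(-47 + 45) = (61 + S)*(-2) = -122 - 2*S)
(-19597 + √(q(7) + 30)) + l(92) = (-19597 + √((-4/7 - 74*7²) + 30)) + (-122 - 2*92) = (-19597 + √((-4/7 - 74*49) + 30)) + (-122 - 184) = (-19597 + √((-4/7 - 3626) + 30)) - 306 = (-19597 + √(-25386/7 + 30)) - 306 = (-19597 + √(-25176/7)) - 306 = (-19597 + 2*I*√44058/7) - 306 = -19903 + 2*I*√44058/7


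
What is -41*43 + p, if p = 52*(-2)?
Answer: -1867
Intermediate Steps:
p = -104
-41*43 + p = -41*43 - 104 = -1763 - 104 = -1867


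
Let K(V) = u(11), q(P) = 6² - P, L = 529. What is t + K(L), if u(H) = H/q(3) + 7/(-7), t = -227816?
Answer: -683450/3 ≈ -2.2782e+5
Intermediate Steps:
q(P) = 36 - P
u(H) = -1 + H/33 (u(H) = H/(36 - 1*3) + 7/(-7) = H/(36 - 3) + 7*(-⅐) = H/33 - 1 = -1 + H/33)
K(V) = -⅔ (K(V) = -1 + (1/33)*11 = -1 + ⅓ = -⅔)
t + K(L) = -227816 - ⅔ = -683450/3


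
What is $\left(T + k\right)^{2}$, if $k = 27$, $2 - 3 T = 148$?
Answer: $\frac{4225}{9} \approx 469.44$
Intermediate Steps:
$T = - \frac{146}{3}$ ($T = \frac{2}{3} - \frac{148}{3} = - \frac{146}{3} \approx -48.667$)
$\left(T + k\right)^{2} = \left(- \frac{146}{3} + 27\right)^{2} = \left(- \frac{65}{3}\right)^{2} = \frac{4225}{9}$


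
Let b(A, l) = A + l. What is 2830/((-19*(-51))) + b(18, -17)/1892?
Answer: 5355329/1833348 ≈ 2.9211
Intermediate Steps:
2830/((-19*(-51))) + b(18, -17)/1892 = 2830/((-19*(-51))) + (18 - 17)/1892 = 2830/969 + 1*(1/1892) = 2830*(1/969) + 1/1892 = 2830/969 + 1/1892 = 5355329/1833348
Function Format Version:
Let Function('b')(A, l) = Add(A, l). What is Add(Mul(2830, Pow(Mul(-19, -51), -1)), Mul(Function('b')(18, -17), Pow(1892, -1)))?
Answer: Rational(5355329, 1833348) ≈ 2.9211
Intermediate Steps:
Add(Mul(2830, Pow(Mul(-19, -51), -1)), Mul(Function('b')(18, -17), Pow(1892, -1))) = Add(Mul(2830, Pow(Mul(-19, -51), -1)), Mul(Add(18, -17), Pow(1892, -1))) = Add(Mul(2830, Pow(969, -1)), Mul(1, Rational(1, 1892))) = Add(Mul(2830, Rational(1, 969)), Rational(1, 1892)) = Add(Rational(2830, 969), Rational(1, 1892)) = Rational(5355329, 1833348)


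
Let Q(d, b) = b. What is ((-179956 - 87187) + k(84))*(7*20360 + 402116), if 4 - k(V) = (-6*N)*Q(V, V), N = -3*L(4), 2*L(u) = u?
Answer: -147140495668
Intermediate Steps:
L(u) = u/2
N = -6 (N = -3*4/2 = -3*2 = -6)
k(V) = 4 - 36*V (k(V) = 4 - (-6*(-6))*V = 4 - 36*V)
((-179956 - 87187) + k(84))*(7*20360 + 402116) = ((-179956 - 87187) + (4 - 36*84))*(7*20360 + 402116) = (-267143 + (4 - 3024))*(142520 + 402116) = (-267143 - 3020)*544636 = -270163*544636 = -147140495668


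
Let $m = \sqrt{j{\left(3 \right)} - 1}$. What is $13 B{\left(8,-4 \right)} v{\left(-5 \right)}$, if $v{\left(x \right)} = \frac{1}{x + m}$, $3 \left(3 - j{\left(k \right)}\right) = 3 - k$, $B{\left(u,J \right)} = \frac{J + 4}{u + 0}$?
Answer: $0$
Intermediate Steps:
$B{\left(u,J \right)} = \frac{4 + J}{u}$
$j{\left(k \right)} = 2 + \frac{k}{3}$ ($j{\left(k \right)} = 3 - \frac{3 - k}{3} = 3 + \left(-1 + \frac{k}{3}\right) = 2 + \frac{k}{3}$)
$m = \sqrt{2}$ ($m = \sqrt{\left(2 + \frac{1}{3} \cdot 3\right) - 1} = \sqrt{\left(2 + 1\right) - 1} = \sqrt{3 - 1} = \sqrt{2} \approx 1.4142$)
$v{\left(x \right)} = \frac{1}{x + \sqrt{2}}$
$13 B{\left(8,-4 \right)} v{\left(-5 \right)} = \frac{13 \frac{4 - 4}{8}}{-5 + \sqrt{2}} = \frac{13 \cdot \frac{1}{8} \cdot 0}{-5 + \sqrt{2}} = \frac{13 \cdot 0}{-5 + \sqrt{2}} = \frac{0}{-5 + \sqrt{2}} = 0$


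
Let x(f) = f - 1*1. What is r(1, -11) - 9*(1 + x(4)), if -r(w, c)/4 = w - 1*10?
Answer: 0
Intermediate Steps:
r(w, c) = 40 - 4*w (r(w, c) = -4*(w - 1*10) = -4*(w - 10) = -4*(-10 + w) = 40 - 4*w)
x(f) = -1 + f (x(f) = f - 1 = -1 + f)
r(1, -11) - 9*(1 + x(4)) = (40 - 4*1) - 9*(1 + (-1 + 4)) = (40 - 4) - 9*(1 + 3) = 36 - 9*4 = 36 - 1*36 = 36 - 36 = 0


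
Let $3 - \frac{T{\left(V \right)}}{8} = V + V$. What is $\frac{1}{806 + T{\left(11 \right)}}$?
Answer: $\frac{1}{654} \approx 0.0015291$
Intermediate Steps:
$T{\left(V \right)} = 24 - 16 V$ ($T{\left(V \right)} = 24 - 8 \left(V + V\right) = 24 - 8 \cdot 2 V = 24 - 16 V$)
$\frac{1}{806 + T{\left(11 \right)}} = \frac{1}{806 + \left(24 - 176\right)} = \frac{1}{806 - 152} = \frac{1}{654}$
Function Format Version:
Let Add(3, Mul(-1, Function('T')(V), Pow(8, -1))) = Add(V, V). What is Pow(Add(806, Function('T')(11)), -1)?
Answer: Rational(1, 654) ≈ 0.0015291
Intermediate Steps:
Function('T')(V) = Add(24, Mul(-16, V)) (Function('T')(V) = Add(24, Mul(-8, Add(V, V))) = Add(24, Mul(-8, Mul(2, V))) = Add(24, Mul(-16, V)))
Pow(Add(806, Function('T')(11)), -1) = Pow(Add(806, Add(24, Mul(-16, 11))), -1) = Pow(Add(806, Add(24, -176)), -1) = Pow(Add(806, -152), -1) = Pow(654, -1) = Rational(1, 654)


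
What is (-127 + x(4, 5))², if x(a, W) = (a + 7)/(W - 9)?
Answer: 269361/16 ≈ 16835.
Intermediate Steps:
x(a, W) = (7 + a)/(-9 + W)
(-127 + x(4, 5))² = (-127 + (7 + 4)/(-9 + 5))² = (-127 + 11/(-4))² = (-127 - ¼*11)² = (-127 - 11/4)² = (-519/4)² = 269361/16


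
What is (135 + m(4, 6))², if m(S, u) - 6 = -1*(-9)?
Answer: 22500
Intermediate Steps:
m(S, u) = 15 (m(S, u) = 6 - 1*(-9) = 6 + 9 = 15)
(135 + m(4, 6))² = (135 + 15)² = 150² = 22500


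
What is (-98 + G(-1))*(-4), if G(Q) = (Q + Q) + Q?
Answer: 404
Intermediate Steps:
G(Q) = 3*Q (G(Q) = 2*Q + Q = 3*Q)
(-98 + G(-1))*(-4) = (-98 + 3*(-1))*(-4) = (-98 - 3)*(-4) = -101*(-4) = 404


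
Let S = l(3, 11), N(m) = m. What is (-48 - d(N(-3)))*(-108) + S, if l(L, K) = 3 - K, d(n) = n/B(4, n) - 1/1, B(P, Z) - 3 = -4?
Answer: 5392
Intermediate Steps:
B(P, Z) = -1 (B(P, Z) = 3 - 4 = -1)
d(n) = -1 - n (d(n) = n/(-1) - 1/1 = n*(-1) - 1*1 = -n - 1 = -1 - n)
S = -8 (S = 3 - 1*11 = 3 - 11 = -8)
(-48 - d(N(-3)))*(-108) + S = (-48 - (-1 - 1*(-3)))*(-108) - 8 = (-48 - (-1 + 3))*(-108) - 8 = (-48 - 1*2)*(-108) - 8 = (-48 - 2)*(-108) - 8 = -50*(-108) - 8 = 5400 - 8 = 5392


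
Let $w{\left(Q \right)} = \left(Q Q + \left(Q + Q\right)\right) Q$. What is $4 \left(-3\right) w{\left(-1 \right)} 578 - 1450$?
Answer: $-8386$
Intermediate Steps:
$w{\left(Q \right)} = Q \left(Q^{2} + 2 Q\right)$ ($w{\left(Q \right)} = \left(Q^{2} + 2 Q\right) Q = Q \left(Q^{2} + 2 Q\right)$)
$4 \left(-3\right) w{\left(-1 \right)} 578 - 1450 = 4 \left(-3\right) \left(-1\right)^{2} \left(2 - 1\right) 578 - 1450 = - 12 \cdot 1 \cdot 1 \cdot 578 - 1450 = \left(-12\right) 1 \cdot 578 - 1450 = \left(-12\right) 578 - 1450 = -6936 - 1450 = -8386$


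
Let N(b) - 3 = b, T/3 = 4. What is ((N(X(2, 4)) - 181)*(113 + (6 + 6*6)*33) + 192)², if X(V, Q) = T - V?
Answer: 63322689600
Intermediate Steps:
T = 12 (T = 3*4 = 12)
X(V, Q) = 12 - V
N(b) = 3 + b
((N(X(2, 4)) - 181)*(113 + (6 + 6*6)*33) + 192)² = (((3 + (12 - 1*2)) - 181)*(113 + (6 + 6*6)*33) + 192)² = (((3 + (12 - 2)) - 181)*(113 + (6 + 36)*33) + 192)² = (((3 + 10) - 181)*(113 + 42*33) + 192)² = ((13 - 181)*(113 + 1386) + 192)² = (-168*1499 + 192)² = (-251832 + 192)² = (-251640)² = 63322689600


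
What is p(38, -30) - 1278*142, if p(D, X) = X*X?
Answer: -180576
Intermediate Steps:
p(D, X) = X²
p(38, -30) - 1278*142 = (-30)² - 1278*142 = 900 - 181476 = -180576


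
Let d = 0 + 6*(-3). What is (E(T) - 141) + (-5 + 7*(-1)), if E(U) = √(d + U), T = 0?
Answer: -153 + 3*I*√2 ≈ -153.0 + 4.2426*I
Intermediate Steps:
d = -18 (d = 0 - 18 = -18)
E(U) = √(-18 + U)
(E(T) - 141) + (-5 + 7*(-1)) = (√(-18 + 0) - 141) + (-5 + 7*(-1)) = (√(-18) - 141) + (-5 - 7) = (3*I*√2 - 141) - 12 = (-141 + 3*I*√2) - 12 = -153 + 3*I*√2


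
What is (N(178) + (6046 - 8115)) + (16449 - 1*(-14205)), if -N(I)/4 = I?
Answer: 27873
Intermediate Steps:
N(I) = -4*I
(N(178) + (6046 - 8115)) + (16449 - 1*(-14205)) = (-4*178 + (6046 - 8115)) + (16449 - 1*(-14205)) = (-712 - 2069) + (16449 + 14205) = -2781 + 30654 = 27873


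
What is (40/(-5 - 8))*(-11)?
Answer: 440/13 ≈ 33.846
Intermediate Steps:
(40/(-5 - 8))*(-11) = (40/(-13))*(-11) = -1/13*40*(-11) = -40/13*(-11) = 440/13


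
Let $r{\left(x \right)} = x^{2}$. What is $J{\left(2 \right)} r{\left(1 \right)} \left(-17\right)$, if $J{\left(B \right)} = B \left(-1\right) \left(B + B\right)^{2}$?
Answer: $544$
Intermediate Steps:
$J{\left(B \right)} = - 4 B^{3}$ ($J{\left(B \right)} = - B \left(2 B\right)^{2} = - B 4 B^{2} = - 4 B^{3}$)
$J{\left(2 \right)} r{\left(1 \right)} \left(-17\right) = - 4 \cdot 2^{3} \cdot 1^{2} \left(-17\right) = \left(-4\right) 8 \cdot 1 \left(-17\right) = \left(-32\right) 1 \left(-17\right) = \left(-32\right) \left(-17\right) = 544$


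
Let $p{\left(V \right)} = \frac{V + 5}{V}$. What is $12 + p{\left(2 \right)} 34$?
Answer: $131$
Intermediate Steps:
$p{\left(V \right)} = \frac{5 + V}{V}$
$12 + p{\left(2 \right)} 34 = 12 + \frac{5 + 2}{2} \cdot 34 = 12 + \frac{1}{2} \cdot 7 \cdot 34 = 12 + \frac{7}{2} \cdot 34 = 12 + 119 = 131$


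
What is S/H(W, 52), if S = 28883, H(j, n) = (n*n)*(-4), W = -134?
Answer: -28883/10816 ≈ -2.6704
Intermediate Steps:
H(j, n) = -4*n² (H(j, n) = n²*(-4) = -4*n²)
S/H(W, 52) = 28883/((-4*52²)) = 28883/((-4*2704)) = 28883/(-10816) = 28883*(-1/10816) = -28883/10816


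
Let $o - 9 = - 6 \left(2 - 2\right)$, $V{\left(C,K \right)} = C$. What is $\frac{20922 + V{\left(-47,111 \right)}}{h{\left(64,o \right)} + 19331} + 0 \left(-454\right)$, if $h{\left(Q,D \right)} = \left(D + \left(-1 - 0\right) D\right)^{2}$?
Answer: $\frac{20875}{19331} \approx 1.0799$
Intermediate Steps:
$o = 9$ ($o = 9 - 6 \left(2 - 2\right) = 9 - 0 = 9 + 0 = 9$)
$h{\left(Q,D \right)} = 0$ ($h{\left(Q,D \right)} = \left(D + \left(-1 + 0\right) D\right)^{2} = \left(D - D\right)^{2} = 0^{2} = 0$)
$\frac{20922 + V{\left(-47,111 \right)}}{h{\left(64,o \right)} + 19331} + 0 \left(-454\right) = \frac{20922 - 47}{0 + 19331} + 0 \left(-454\right) = \frac{20875}{19331} + 0 = \frac{20875}{19331}$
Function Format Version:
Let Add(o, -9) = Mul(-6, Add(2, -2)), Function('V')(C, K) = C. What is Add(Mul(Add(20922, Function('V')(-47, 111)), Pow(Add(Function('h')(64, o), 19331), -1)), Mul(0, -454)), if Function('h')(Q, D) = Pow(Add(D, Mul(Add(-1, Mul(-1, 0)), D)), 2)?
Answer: Rational(20875, 19331) ≈ 1.0799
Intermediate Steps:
o = 9 (o = Add(9, Mul(-6, Add(2, -2))) = Add(9, Mul(-6, 0)) = Add(9, 0) = 9)
Function('h')(Q, D) = 0 (Function('h')(Q, D) = Pow(Add(D, Mul(Add(-1, 0), D)), 2) = Pow(Add(D, Mul(-1, D)), 2) = Pow(0, 2) = 0)
Add(Mul(Add(20922, Function('V')(-47, 111)), Pow(Add(Function('h')(64, o), 19331), -1)), Mul(0, -454)) = Add(Mul(Add(20922, -47), Pow(Add(0, 19331), -1)), Mul(0, -454)) = Add(Mul(20875, Pow(19331, -1)), 0) = Add(Mul(20875, Rational(1, 19331)), 0) = Add(Rational(20875, 19331), 0) = Rational(20875, 19331)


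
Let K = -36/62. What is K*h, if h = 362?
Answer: -6516/31 ≈ -210.19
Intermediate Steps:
K = -18/31 (K = -36*1/62 = -18/31 ≈ -0.58065)
K*h = -18/31*362 = -6516/31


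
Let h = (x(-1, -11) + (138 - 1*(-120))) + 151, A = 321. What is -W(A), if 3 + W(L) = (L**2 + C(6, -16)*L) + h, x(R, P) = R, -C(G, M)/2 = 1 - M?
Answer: -92532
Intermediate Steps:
C(G, M) = -2 + 2*M (C(G, M) = -2*(1 - M) = -2 + 2*M)
h = 408 (h = (-1 + (138 - 1*(-120))) + 151 = (-1 + (138 + 120)) + 151 = (-1 + 258) + 151 = 257 + 151 = 408)
W(L) = 405 + L**2 - 34*L (W(L) = -3 + ((L**2 + (-2 + 2*(-16))*L) + 408) = -3 + ((L**2 + (-2 - 32)*L) + 408) = -3 + ((L**2 - 34*L) + 408) = -3 + (408 + L**2 - 34*L) = 405 + L**2 - 34*L)
-W(A) = -(405 + 321**2 - 34*321) = -(405 + 103041 - 10914) = -1*92532 = -92532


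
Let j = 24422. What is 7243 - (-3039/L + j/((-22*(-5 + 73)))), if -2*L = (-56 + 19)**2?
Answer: 7429089431/1024012 ≈ 7254.9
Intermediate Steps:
L = -1369/2 (L = -(-56 + 19)**2/2 = -1/2*(-37)**2 = -1/2*1369 = -1369/2 ≈ -684.50)
7243 - (-3039/L + j/((-22*(-5 + 73)))) = 7243 - (-3039/(-1369/2) + 24422/((-22*(-5 + 73)))) = 7243 - (-3039*(-2/1369) + 24422/((-22*68))) = 7243 - (6078/1369 + 24422/(-1496)) = 7243 - (6078/1369 + 24422*(-1/1496)) = 7243 - (6078/1369 - 12211/748) = 7243 - 1*(-12170515/1024012) = 7243 + 12170515/1024012 = 7429089431/1024012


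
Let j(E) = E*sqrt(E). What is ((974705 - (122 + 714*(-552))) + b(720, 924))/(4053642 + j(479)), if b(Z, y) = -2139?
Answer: 5539593655224/16431903561925 - 654587988*sqrt(479)/16431903561925 ≈ 0.33625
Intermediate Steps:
j(E) = E**(3/2)
((974705 - (122 + 714*(-552))) + b(720, 924))/(4053642 + j(479)) = ((974705 - (122 + 714*(-552))) - 2139)/(4053642 + 479**(3/2)) = ((974705 - (122 - 394128)) - 2139)/(4053642 + 479*sqrt(479)) = ((974705 - 1*(-394006)) - 2139)/(4053642 + 479*sqrt(479)) = ((974705 + 394006) - 2139)/(4053642 + 479*sqrt(479)) = (1368711 - 2139)/(4053642 + 479*sqrt(479)) = 1366572/(4053642 + 479*sqrt(479))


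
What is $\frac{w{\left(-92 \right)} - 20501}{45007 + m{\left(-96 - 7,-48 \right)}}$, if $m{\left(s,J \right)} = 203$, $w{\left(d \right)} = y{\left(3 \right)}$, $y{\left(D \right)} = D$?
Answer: $- \frac{10249}{22605} \approx -0.4534$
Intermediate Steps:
$w{\left(d \right)} = 3$
$\frac{w{\left(-92 \right)} - 20501}{45007 + m{\left(-96 - 7,-48 \right)}} = \frac{3 - 20501}{45007 + 203} = - \frac{20498}{45210} = \left(-20498\right) \frac{1}{45210} = - \frac{10249}{22605}$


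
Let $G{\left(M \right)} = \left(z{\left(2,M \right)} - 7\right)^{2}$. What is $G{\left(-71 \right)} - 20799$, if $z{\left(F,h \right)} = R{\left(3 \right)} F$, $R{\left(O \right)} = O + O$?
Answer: $-20774$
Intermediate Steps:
$R{\left(O \right)} = 2 O$
$z{\left(F,h \right)} = 6 F$ ($z{\left(F,h \right)} = 2 \cdot 3 F = 6 F$)
$G{\left(M \right)} = 25$ ($G{\left(M \right)} = \left(6 \cdot 2 - 7\right)^{2} = \left(12 - 7\right)^{2} = 5^{2} = 25$)
$G{\left(-71 \right)} - 20799 = 25 - 20799 = -20774$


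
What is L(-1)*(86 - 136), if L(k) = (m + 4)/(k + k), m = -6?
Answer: -50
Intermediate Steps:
L(k) = -1/k (L(k) = (-6 + 4)/(k + k) = -2*1/(2*k) = -1/k)
L(-1)*(86 - 136) = (-1/(-1))*(86 - 136) = -1*(-1)*(-50) = 1*(-50) = -50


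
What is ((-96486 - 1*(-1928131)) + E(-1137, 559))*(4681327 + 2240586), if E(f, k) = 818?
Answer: 12684149461719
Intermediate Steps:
((-96486 - 1*(-1928131)) + E(-1137, 559))*(4681327 + 2240586) = ((-96486 - 1*(-1928131)) + 818)*(4681327 + 2240586) = ((-96486 + 1928131) + 818)*6921913 = (1831645 + 818)*6921913 = 1832463*6921913 = 12684149461719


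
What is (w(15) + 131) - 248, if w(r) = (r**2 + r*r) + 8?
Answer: 341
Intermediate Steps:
w(r) = 8 + 2*r**2 (w(r) = (r**2 + r**2) + 8 = 2*r**2 + 8 = 8 + 2*r**2)
(w(15) + 131) - 248 = ((8 + 2*15**2) + 131) - 248 = ((8 + 2*225) + 131) - 248 = ((8 + 450) + 131) - 248 = (458 + 131) - 248 = 589 - 248 = 341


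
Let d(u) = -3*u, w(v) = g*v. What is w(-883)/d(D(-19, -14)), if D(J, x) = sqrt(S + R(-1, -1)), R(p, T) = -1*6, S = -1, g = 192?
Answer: -56512*I*sqrt(7)/7 ≈ -21360.0*I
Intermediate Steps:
R(p, T) = -6
w(v) = 192*v
D(J, x) = I*sqrt(7) (D(J, x) = sqrt(-1 - 6) = sqrt(-7) = I*sqrt(7))
w(-883)/d(D(-19, -14)) = (192*(-883))/((-3*I*sqrt(7))) = -169536*I*sqrt(7)/21 = -56512*I*sqrt(7)/7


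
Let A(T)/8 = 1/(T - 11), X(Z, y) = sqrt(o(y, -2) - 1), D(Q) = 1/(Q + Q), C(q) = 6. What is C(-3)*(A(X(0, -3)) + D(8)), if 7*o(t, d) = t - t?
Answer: -1929/488 - 24*I/61 ≈ -3.9529 - 0.39344*I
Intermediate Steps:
o(t, d) = 0 (o(t, d) = (t - t)/7 = (1/7)*0 = 0)
D(Q) = 1/(2*Q)
X(Z, y) = I (X(Z, y) = sqrt(0 - 1) = sqrt(-1) = I)
A(T) = 8/(-11 + T) (A(T) = 8/(T - 11) = 8/(-11 + T))
C(-3)*(A(X(0, -3)) + D(8)) = 6*(8/(-11 + I) + (1/2)/8) = 6*(8*((-11 - I)/122) + (1/2)*(1/8)) = 6*(4*(-11 - I)/61 + 1/16) = 6*(1/16 + 4*(-11 - I)/61) = 3/8 + 24*(-11 - I)/61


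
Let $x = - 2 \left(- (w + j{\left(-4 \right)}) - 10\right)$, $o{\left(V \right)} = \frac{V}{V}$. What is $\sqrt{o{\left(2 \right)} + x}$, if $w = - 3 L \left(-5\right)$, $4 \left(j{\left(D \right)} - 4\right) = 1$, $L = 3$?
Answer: $\frac{\sqrt{478}}{2} \approx 10.932$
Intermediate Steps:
$o{\left(V \right)} = 1$
$j{\left(D \right)} = \frac{17}{4}$ ($j{\left(D \right)} = 4 + \frac{1}{4} \cdot 1 = 4 + \frac{1}{4} = \frac{17}{4}$)
$w = 45$ ($w = \left(-3\right) 3 \left(-5\right) = \left(-9\right) \left(-5\right) = 45$)
$x = \frac{237}{2}$ ($x = - 2 \left(- (45 + \frac{17}{4}) - 10\right) = - 2 \left(\left(-1\right) \frac{197}{4} - 10\right) = - 2 \left(- \frac{197}{4} - 10\right) = \left(-2\right) \left(- \frac{237}{4}\right) = \frac{237}{2} \approx 118.5$)
$\sqrt{o{\left(2 \right)} + x} = \sqrt{1 + \frac{237}{2}} = \sqrt{\frac{239}{2}} = \frac{\sqrt{478}}{2}$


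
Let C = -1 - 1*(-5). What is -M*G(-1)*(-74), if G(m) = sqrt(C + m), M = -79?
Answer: -5846*sqrt(3) ≈ -10126.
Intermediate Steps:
C = 4 (C = -1 + 5 = 4)
G(m) = sqrt(4 + m)
-M*G(-1)*(-74) = -(-79*sqrt(4 - 1))*(-74) = -(-79*sqrt(3))*(-74) = -5846*sqrt(3)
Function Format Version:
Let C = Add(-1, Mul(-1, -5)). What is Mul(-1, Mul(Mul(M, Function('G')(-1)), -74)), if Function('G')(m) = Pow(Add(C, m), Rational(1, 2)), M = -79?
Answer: Mul(-5846, Pow(3, Rational(1, 2))) ≈ -10126.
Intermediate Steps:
C = 4 (C = Add(-1, 5) = 4)
Function('G')(m) = Pow(Add(4, m), Rational(1, 2))
Mul(-1, Mul(Mul(M, Function('G')(-1)), -74)) = Mul(-1, Mul(Mul(-79, Pow(Add(4, -1), Rational(1, 2))), -74)) = Mul(-1, Mul(Mul(-79, Pow(3, Rational(1, 2))), -74)) = Mul(-1, Mul(5846, Pow(3, Rational(1, 2)))) = Mul(-5846, Pow(3, Rational(1, 2)))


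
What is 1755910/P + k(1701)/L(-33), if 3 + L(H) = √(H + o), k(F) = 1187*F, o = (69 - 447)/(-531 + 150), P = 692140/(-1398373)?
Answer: -31714896333181/8582536 - 96147*I*√516255/248 ≈ -3.6953e+6 - 2.7856e+5*I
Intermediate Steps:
P = -692140/1398373 (P = 692140*(-1/1398373) = -692140/1398373 ≈ -0.49496)
o = 126/127 (o = -378/(-381) = -378*(-1/381) = 126/127 ≈ 0.99213)
L(H) = -3 + √(126/127 + H) (L(H) = -3 + √(H + 126/127) = -3 + √(126/127 + H))
1755910/P + k(1701)/L(-33) = 1755910/(-692140/1398373) + (1187*1701)/(-3 + √(16002 + 16129*(-33))/127) = 1755910*(-1398373/692140) + 2019087/(-3 + √(16002 - 532257)/127) = -245541713443/69214 + 2019087/(-3 + √(-516255)/127) = -245541713443/69214 + 2019087/(-3 + (I*√516255)/127) = -245541713443/69214 + 2019087/(-3 + I*√516255/127)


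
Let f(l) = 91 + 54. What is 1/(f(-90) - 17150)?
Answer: -1/17005 ≈ -5.8806e-5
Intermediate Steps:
f(l) = 145
1/(f(-90) - 17150) = 1/(145 - 17150) = 1/(-17005) = -1/17005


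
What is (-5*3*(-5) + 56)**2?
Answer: 17161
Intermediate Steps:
(-5*3*(-5) + 56)**2 = (-15*(-5) + 56)**2 = (75 + 56)**2 = 131**2 = 17161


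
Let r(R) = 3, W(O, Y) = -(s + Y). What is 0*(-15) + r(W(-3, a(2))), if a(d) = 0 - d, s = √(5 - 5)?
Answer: 3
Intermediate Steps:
s = 0 (s = √0 = 0)
a(d) = -d
W(O, Y) = -Y (W(O, Y) = -(0 + Y) = -Y)
0*(-15) + r(W(-3, a(2))) = 0*(-15) + 3 = 0 + 3 = 3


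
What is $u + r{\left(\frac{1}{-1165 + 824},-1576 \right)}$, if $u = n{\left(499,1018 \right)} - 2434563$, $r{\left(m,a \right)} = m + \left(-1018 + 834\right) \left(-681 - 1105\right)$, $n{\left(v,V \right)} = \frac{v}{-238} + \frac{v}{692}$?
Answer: $- \frac{59136212595693}{28080668} \approx -2.1059 \cdot 10^{6}$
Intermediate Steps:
$n{\left(v,V \right)} = - \frac{227 v}{82348}$ ($n{\left(v,V \right)} = v \left(- \frac{1}{238}\right) + v \frac{1}{692} = - \frac{v}{238} + \frac{v}{692} = - \frac{227 v}{82348}$)
$r{\left(m,a \right)} = 328624 + m$ ($r{\left(m,a \right)} = m - -328624 = m + 328624 = 328624 + m$)
$u = - \frac{200481507197}{82348}$ ($u = \left(- \frac{227}{82348}\right) 499 - 2434563 = - \frac{113273}{82348} - 2434563 = - \frac{200481507197}{82348} \approx -2.4346 \cdot 10^{6}$)
$u + r{\left(\frac{1}{-1165 + 824},-1576 \right)} = - \frac{200481507197}{82348} + \left(328624 + \frac{1}{-1165 + 824}\right) = - \frac{200481507197}{82348} + \left(328624 + \frac{1}{-341}\right) = - \frac{200481507197}{82348} + \left(328624 - \frac{1}{341}\right) = - \frac{200481507197}{82348} + \frac{112060783}{341} = - \frac{59136212595693}{28080668}$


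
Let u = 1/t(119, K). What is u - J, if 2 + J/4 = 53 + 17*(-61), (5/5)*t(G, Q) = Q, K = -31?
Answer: 122263/31 ≈ 3944.0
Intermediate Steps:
t(G, Q) = Q
u = -1/31 (u = 1/(-31) = -1/31 ≈ -0.032258)
J = -3944 (J = -8 + 4*(53 + 17*(-61)) = -8 + 4*(53 - 1037) = -8 + 4*(-984) = -8 - 3936 = -3944)
u - J = -1/31 - 1*(-3944) = -1/31 + 3944 = 122263/31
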